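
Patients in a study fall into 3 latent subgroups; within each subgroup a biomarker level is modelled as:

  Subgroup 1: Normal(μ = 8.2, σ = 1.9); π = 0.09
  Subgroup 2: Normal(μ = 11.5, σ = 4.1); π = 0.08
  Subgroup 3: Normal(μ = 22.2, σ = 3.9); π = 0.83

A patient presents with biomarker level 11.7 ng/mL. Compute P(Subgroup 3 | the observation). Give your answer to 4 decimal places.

The responsibility of component k is P(Z=k) f_k(x) divided by Σ_j P(Z=j) f_j(x).
Component likelihoods at x = 11.7 ng/mL:
  f_1 = (1/(1.9·√(2π)))·exp(−(11.7−8.2)²/(2·1.9²)) = 0.209970·exp(-1.69668) = 0.0384857
  f_2 = (1/(4.1·√(2π)))·exp(−(11.7−11.5)²/(2·4.1²)) = 0.097303·exp(-0.00119) = 0.0971873
  f_3 = (1/(3.9·√(2π)))·exp(−(11.7−22.2)²/(2·3.9²)) = 0.102293·exp(-3.62426) = 0.00272803
Weight by the priors:
  P(Z=1)·f_1 = 0.09 × 0.0384857 = 0.00346371
  P(Z=2)·f_2 = 0.08 × 0.0971873 = 0.00777498
  P(Z=3)·f_3 = 0.83 × 0.00272803 = 0.00226427
Marginal: 0.00346371 + 0.00777498 + 0.00226427 = 0.013503
So the posterior for Subgroup 3 is 0.00226427 / 0.013503 ≈ 0.1677.

0.1677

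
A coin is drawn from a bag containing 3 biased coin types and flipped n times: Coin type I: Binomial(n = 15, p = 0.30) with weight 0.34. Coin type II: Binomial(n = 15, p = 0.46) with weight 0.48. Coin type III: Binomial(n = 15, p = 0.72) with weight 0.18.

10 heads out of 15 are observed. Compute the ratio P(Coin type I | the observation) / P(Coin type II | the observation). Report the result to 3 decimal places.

Since P(k|x) ∝ π_k f_k(x), the posterior odds are π_i f_i(x) / (π_j f_j(x)).
Component likelihoods at x = 10 heads out of 15:
  f_I = 0.00298029
  f_II = 0.0584928
  f_III = 0.193495
0.0010133 / 0.0280765 ≈ 0.036

0.036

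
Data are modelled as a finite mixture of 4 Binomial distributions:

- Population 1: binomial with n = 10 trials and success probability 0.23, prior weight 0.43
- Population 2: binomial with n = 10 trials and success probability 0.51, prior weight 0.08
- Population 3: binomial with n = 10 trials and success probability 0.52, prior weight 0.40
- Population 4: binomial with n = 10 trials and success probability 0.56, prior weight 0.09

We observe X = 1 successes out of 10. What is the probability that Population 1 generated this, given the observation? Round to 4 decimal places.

The responsibility of component k is π_k f_k(x) divided by Σ_j π_j f_j(x).
Binomial probabilities:
  L_1 = C(10,1)·0.23^1·0.77^9 = 10·0.23·0.0951517 = 0.218849
  L_2 = C(10,1)·0.51^1·0.49^9 = 10·0.51·0.00162841 = 0.00830491
  L_3 = C(10,1)·0.52^1·0.48^9 = 10·0.52·0.00135261 = 0.00703355
  L_4 = C(10,1)·0.56^1·0.44^9 = 10·0.56·0.000618122 = 0.00346148
Weight by the priors:
  π_1·L_1 = 0.43 × 0.218849 = 0.094105
  π_2·L_2 = 0.08 × 0.00830491 = 0.000664393
  π_3·L_3 = 0.40 × 0.00703355 = 0.00281342
  π_4·L_4 = 0.09 × 0.00346148 = 0.000311533
Evidence: 0.094105 + 0.000664393 + 0.00281342 + 0.000311533 = 0.0978944
So the posterior for Population 1 is 0.094105 / 0.0978944 ≈ 0.9613.

0.9613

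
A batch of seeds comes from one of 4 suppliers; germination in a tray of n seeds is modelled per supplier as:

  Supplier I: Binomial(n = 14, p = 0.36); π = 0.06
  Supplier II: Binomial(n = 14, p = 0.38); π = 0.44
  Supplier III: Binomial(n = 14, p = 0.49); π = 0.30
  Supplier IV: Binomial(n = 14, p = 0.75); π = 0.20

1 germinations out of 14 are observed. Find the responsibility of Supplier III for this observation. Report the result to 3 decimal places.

Apply Bayes' rule: the posterior for each component is proportional to its prior times its likelihood at x.
Component likelihoods at x = 1 germinations out of 14:
  f_I = C(14,1)·0.36^1·0.64^13 = 14·0.36·0.00302231 = 0.0152325
  f_II = C(14,1)·0.38^1·0.62^13 = 14·0.38·0.00200029 = 0.0106415
  f_III = C(14,1)·0.49^1·0.51^13 = 14·0.49·0.000157911 = 0.00108327
  f_IV = C(14,1)·0.75^1·0.25^13 = 14·0.75·1.49012e-08 = 1.56462e-07
Weight by the priors:
  π_I·f_I = 0.06 × 0.0152325 = 0.000913948
  π_II·f_II = 0.44 × 0.0106415 = 0.00468227
  π_III·f_III = 0.30 × 0.00108327 = 0.000324981
  π_IV·f_IV = 0.20 × 1.56462e-07 = 3.12924e-08
Sum: 0.000913948 + 0.00468227 + 0.000324981 + 3.12924e-08 = 0.00592123
P(Supplier III | 1 germinations out of 14) = 0.000324981 / 0.00592123 ≈ 0.055

0.055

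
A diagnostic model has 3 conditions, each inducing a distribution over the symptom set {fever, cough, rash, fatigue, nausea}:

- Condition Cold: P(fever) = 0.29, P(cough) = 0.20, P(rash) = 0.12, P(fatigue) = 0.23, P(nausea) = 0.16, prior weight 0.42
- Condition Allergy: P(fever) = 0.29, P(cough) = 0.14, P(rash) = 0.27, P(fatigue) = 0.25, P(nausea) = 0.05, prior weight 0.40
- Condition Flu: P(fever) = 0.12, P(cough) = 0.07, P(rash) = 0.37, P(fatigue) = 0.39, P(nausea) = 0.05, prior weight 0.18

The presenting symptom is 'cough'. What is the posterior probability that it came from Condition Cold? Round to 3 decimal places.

0.550

Apply Bayes' rule: the posterior for each component is proportional to its prior times its likelihood at x.
Evaluate each component's likelihood at the observed value:
  f_Cold = 0.2
  f_Allergy = 0.14
  f_Flu = 0.07
Weight by the priors:
  π_Cold·f_Cold = 0.42 × 0.2 = 0.084
  π_Allergy·f_Allergy = 0.40 × 0.14 = 0.056
  π_Flu·f_Flu = 0.18 × 0.07 = 0.0126
Evidence: 0.084 + 0.056 + 0.0126 = 0.1526
So the posterior for Condition Cold is 0.084 / 0.1526 ≈ 0.550.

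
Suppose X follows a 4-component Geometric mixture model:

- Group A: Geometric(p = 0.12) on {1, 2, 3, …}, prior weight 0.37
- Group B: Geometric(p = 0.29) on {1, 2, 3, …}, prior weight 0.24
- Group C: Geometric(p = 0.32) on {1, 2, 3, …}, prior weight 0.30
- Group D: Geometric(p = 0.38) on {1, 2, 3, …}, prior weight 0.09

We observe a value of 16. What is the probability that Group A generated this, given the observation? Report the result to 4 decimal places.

The responsibility of component k is π_k f_k(x) divided by Σ_j π_j f_j(x).
Geometric probabilities:
  f_A = 0.12·(1−0.12)^15 = 0.12·0.146974 = 0.0176369
  f_B = 0.29·(1−0.29)^15 = 0.29·0.00587321 = 0.00170323
  f_C = 0.32·(1−0.32)^15 = 0.32·0.0030735 = 0.000983521
  f_D = 0.38·(1−0.38)^15 = 0.38·0.00076891 = 0.000292186
Multiply by the mixture weights:
  π_A·f_A = 0.37 × 0.0176369 = 0.00652564
  π_B·f_B = 0.24 × 0.00170323 = 0.000408775
  π_C·f_C = 0.30 × 0.000983521 = 0.000295056
  π_D·f_D = 0.09 × 0.000292186 = 2.62967e-05
Denominator: 0.00652564 + 0.000408775 + 0.000295056 + 2.62967e-05 = 0.00725577
So the posterior for Group A is 0.00652564 / 0.00725577 ≈ 0.8994.

0.8994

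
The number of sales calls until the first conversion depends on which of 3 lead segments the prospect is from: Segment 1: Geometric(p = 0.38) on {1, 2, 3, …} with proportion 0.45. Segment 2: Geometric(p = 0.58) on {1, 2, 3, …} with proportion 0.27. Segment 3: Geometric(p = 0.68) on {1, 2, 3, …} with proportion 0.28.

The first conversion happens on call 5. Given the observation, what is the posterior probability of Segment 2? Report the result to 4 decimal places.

0.1516

The responsibility of component k is π_k f_k(x) divided by Σ_j π_j f_j(x).
Component likelihoods at x = 5:
  p_1 = 0.0561501
  p_2 = 0.0180478
  p_3 = 0.00713032
Unnormalised posteriors:
  π_1·p_1 = 0.45 × 0.0561501 = 0.0252675
  π_2·p_2 = 0.27 × 0.0180478 = 0.00487292
  π_3·p_3 = 0.28 × 0.00713032 = 0.00199649
Marginal: 0.0252675 + 0.00487292 + 0.00199649 = 0.0321369
P(Segment 2 | the observation) ≈ 0.1516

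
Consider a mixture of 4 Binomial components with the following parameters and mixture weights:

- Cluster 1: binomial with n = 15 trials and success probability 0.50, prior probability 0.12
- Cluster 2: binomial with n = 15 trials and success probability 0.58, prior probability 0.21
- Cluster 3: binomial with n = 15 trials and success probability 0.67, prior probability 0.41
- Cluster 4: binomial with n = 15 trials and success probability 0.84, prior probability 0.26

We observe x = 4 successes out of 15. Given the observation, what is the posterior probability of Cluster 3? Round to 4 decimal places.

By Bayes' theorem, P(k | x) = π_k f_k(x) / Σ_j π_j f_j(x).
Evaluate each component's likelihood at the observed value:
  f_1 = C(15,4)·0.50^4·0.50^11 = 1365·0.0625·0.000488281 = 0.0416565
  f_2 = C(15,4)·0.58^4·0.42^11 = 1365·0.113165·7.17368e-05 = 0.0110812
  f_3 = C(15,4)·0.67^4·0.33^11 = 1365·0.201511·5.05421e-06 = 0.00139023
  f_4 = C(15,4)·0.84^4·0.16^11 = 1365·0.497871·1.75922e-09 = 1.19556e-06
Unnormalised posteriors:
  π_1·f_1 = 0.12 × 0.0416565 = 0.00499878
  π_2·f_2 = 0.21 × 0.0110812 = 0.00232705
  π_3·f_3 = 0.41 × 0.00139023 = 0.000569992
  π_4·f_4 = 0.26 × 1.19556e-06 = 3.10844e-07
Evidence: 0.00499878 + 0.00232705 + 0.000569992 + 3.10844e-07 = 0.00789613
P(Cluster 3 | x) = 0.000569992 / 0.00789613 ≈ 0.0722

0.0722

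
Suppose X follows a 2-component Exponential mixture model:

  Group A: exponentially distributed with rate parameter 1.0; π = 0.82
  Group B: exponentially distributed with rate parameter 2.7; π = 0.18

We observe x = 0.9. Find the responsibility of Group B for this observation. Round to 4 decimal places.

Apply Bayes' rule: the posterior for each component is proportional to its prior times its likelihood at x.
Exponential densities:
  f_A = 1.0·e^(−1.0·0.9) = 1.0·e^(−0.9000) = 0.40657
  f_B = 2.7·e^(−2.7·0.9) = 2.7·e^(−2.4300) = 0.237699
Prior × likelihood for each component:
  π_A·f_A = 0.82 × 0.40657 = 0.333387
  π_B·f_B = 0.18 × 0.237699 = 0.0427859
Denominator: 0.333387 + 0.0427859 = 0.376173
So the posterior for Group B is 0.0427859 / 0.376173 ≈ 0.1137.

0.1137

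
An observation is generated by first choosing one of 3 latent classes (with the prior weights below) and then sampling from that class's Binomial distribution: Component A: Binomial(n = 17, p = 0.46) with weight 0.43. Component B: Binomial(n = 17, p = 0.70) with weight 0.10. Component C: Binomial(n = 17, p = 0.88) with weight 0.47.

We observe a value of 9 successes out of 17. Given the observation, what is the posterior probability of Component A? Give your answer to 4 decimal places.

0.9136

Apply Bayes' rule: the posterior for each component is proportional to its prior times its likelihood at x.
Component likelihoods at x = 9 successes out of 17:
  L_A = C(17,9)·0.46^9·0.54^8 = 24310·0.00092219·0.0072302 = 0.16209
  L_B = C(17,9)·0.70^9·0.30^8 = 24310·0.0403536·6.561e-05 = 0.0643632
  L_C = C(17,9)·0.88^9·0.12^8 = 24310·0.316478·4.29982e-08 = 0.00033081
Unnormalised posteriors:
  P(Z=A)·L_A = 0.43 × 0.16209 = 0.0696986
  P(Z=B)·L_B = 0.10 × 0.0643632 = 0.00643632
  P(Z=C)·L_C = 0.47 × 0.00033081 = 0.000155481
Normaliser: 0.0696986 + 0.00643632 + 0.000155481 = 0.0762904
So the posterior for Component A is 0.0696986 / 0.0762904 ≈ 0.9136.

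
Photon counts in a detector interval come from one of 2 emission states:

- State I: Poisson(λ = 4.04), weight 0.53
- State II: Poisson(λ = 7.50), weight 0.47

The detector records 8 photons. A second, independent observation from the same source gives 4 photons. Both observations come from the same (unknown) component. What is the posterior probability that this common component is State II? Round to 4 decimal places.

0.5948

By Bayes' theorem, P(k | x) = P(Z=k) f_k(x) / Σ_j P(Z=j) f_j(x).
Since both observations come from the same component, the likelihood for component k is f_k(x₁)·f_k(x₂).
  f_I = [e^(−4.04)·4.04^8/8! = 0.0309728] × [0.195328] = 0.00604986
  f_II = [e^(−7.50)·7.50^8/8! = 0.137329] × [0.0729164] = 0.0100135
Unnormalised posteriors:
  P(Z=I)·f_I = 0.53 × 0.00604986 = 0.00320642
  P(Z=II)·f_II = 0.47 × 0.0100135 = 0.00470635
Evidence: 0.00320642 + 0.00470635 = 0.00791277
P(State II | x) = 0.00470635 / 0.00791277 ≈ 0.5948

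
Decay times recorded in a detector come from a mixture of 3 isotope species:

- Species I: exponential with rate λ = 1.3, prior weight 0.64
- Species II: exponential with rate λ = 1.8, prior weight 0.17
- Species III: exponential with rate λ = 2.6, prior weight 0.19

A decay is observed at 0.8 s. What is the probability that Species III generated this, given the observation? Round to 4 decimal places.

The responsibility of component k is P(Z=k) f_k(x) divided by Σ_j P(Z=j) f_j(x).
Exponential densities:
  L_I = 0.459491
  L_II = 0.42647
  L_III = 0.324819
Unnormalised posteriors:
  P(Z=I)·L_I = 0.64 × 0.459491 = 0.294074
  P(Z=II)·L_II = 0.17 × 0.42647 = 0.0724999
  P(Z=III)·L_III = 0.19 × 0.324819 = 0.0617155
Sum: 0.294074 + 0.0724999 + 0.0617155 = 0.42829
Responsibility of Species III: 0.0617155 / 0.42829 ≈ 0.1441

0.1441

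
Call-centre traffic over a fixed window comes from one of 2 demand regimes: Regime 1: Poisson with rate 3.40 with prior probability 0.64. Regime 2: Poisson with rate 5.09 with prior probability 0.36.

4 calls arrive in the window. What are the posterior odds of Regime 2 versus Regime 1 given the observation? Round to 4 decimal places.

0.5213

Posterior odds = (P(Z=i) f_i(x)) / (P(Z=j) f_j(x)); the normalising sum cancels.
Poisson probabilities:
  p_1 = e^(−3.40)·3.40^4/4! = 0.185825
  p_2 = e^(−5.09)·5.09^4/4! = 0.172227
Posterior odds = (P(Z=2)·p_2) / (P(Z=1)·p_1) = (0.36·0.172227) / (0.64·0.185825) = 0.0620017 / 0.118928 ≈ 0.5213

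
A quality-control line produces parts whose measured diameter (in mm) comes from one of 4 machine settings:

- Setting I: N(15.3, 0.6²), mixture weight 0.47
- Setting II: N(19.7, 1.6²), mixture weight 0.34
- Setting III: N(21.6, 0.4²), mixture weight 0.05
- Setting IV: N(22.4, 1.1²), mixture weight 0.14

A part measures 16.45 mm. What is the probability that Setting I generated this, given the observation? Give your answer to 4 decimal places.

0.8221

P(component k | x) = P(Z=k)·f_k(x) / marginal(x), where marginal(x) = Σ_j P(Z=j)·f_j(x).
Component likelihoods at x = 16.45 mm:
  L_I = 0.105936
  L_II = 0.0316844
  L_III = 1.00763e-36
  L_IV = 1.60756e-07
Unnormalised posteriors:
  P(Z=I)·L_I = 0.47 × 0.105936 = 0.04979
  P(Z=II)·L_II = 0.34 × 0.0316844 = 0.0107727
  P(Z=III)·L_III = 0.05 × 1.00763e-36 = 5.03816e-38
  P(Z=IV)·L_IV = 0.14 × 1.60756e-07 = 2.25058e-08
Sum: 0.04979 + 0.0107727 + 5.03816e-38 + 2.25058e-08 = 0.0605627
So the posterior for Setting I is 0.04979 / 0.0605627 ≈ 0.8221.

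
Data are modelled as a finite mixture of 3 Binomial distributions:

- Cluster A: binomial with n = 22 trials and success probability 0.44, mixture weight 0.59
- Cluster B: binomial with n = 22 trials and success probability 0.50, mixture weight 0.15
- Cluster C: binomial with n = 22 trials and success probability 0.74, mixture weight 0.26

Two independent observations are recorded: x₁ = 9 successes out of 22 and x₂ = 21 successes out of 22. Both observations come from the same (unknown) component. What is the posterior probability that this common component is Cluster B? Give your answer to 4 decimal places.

The responsibility of component k is P(Z=k) f_k(x) divided by Σ_j P(Z=j) f_j(x).
Since both observations come from the same component, the likelihood for component k is f_k(x₁)·f_k(x₂).
  p_A = [C(22,9)·0.44^9·0.56^13 = 497420·0.000618122·0.000532653 = 0.163773] × [4.00975e-07] = 6.56687e-08
  p_B = [C(22,9)·0.50^9·0.50^13 = 497420·0.00195312·0.00012207 = 0.118594] × [5.24521e-06] = 6.22051e-07
  p_C = [C(22,9)·0.74^9·0.26^13 = 497420·0.0665404·2.48115e-08 = 0.000821225] × [0.0102627] = 8.428e-06
Multiply by the mixture weights:
  P(Z=A)·p_A = 0.59 × 6.56687e-08 = 3.87445e-08
  P(Z=B)·p_B = 0.15 × 6.22051e-07 = 9.33077e-08
  P(Z=C)·p_C = 0.26 × 8.428e-06 = 2.19128e-06
Marginal: 3.87445e-08 + 9.33077e-08 + 2.19128e-06 = 2.32333e-06
Responsibility of Cluster B: 9.33077e-08 / 2.32333e-06 ≈ 0.0402

0.0402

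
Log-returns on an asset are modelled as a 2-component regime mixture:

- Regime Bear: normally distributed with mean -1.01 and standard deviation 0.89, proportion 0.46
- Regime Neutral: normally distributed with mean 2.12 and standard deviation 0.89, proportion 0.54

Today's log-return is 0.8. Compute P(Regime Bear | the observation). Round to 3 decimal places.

P(component k | x) = w_k·f_k(x) / marginal(x), where marginal(x) = Σ_j w_j·f_j(x).
Component likelihoods at x = 0.8:
  f_Bear = 0.0566769
  f_Neutral = 0.14923
Unnormalised posteriors:
  w_Bear·f_Bear = 0.46 × 0.0566769 = 0.0260714
  w_Neutral·f_Neutral = 0.54 × 0.14923 = 0.0805843
Denominator: 0.0260714 + 0.0805843 = 0.106656
So the posterior for Regime Bear is 0.0260714 / 0.106656 ≈ 0.244.

0.244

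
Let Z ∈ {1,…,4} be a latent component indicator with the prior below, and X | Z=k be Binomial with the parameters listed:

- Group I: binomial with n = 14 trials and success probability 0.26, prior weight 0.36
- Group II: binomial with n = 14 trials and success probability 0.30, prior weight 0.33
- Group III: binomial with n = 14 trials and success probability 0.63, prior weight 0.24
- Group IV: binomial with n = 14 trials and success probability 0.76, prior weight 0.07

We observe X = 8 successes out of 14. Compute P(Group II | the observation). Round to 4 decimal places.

0.1239

Posterior ∝ prior × likelihood, so P(k | x) ∝ P(Z=k) f_k(x); normalise over all components.
Evaluate each component's likelihood at the observed value:
  f_I = 0.0102975
  f_II = 0.02318
  f_III = 0.191201
  f_IV = 0.0638751
Multiply by the mixture weights:
  P(Z=I)·f_I = 0.36 × 0.0102975 = 0.00370711
  P(Z=II)·f_II = 0.33 × 0.02318 = 0.0076494
  P(Z=III)·f_III = 0.24 × 0.191201 = 0.0458882
  P(Z=IV)·f_IV = 0.07 × 0.0638751 = 0.00447126
Evidence: 0.00370711 + 0.0076494 + 0.0458882 + 0.00447126 = 0.061716
P(Group II | the observation) ≈ 0.1239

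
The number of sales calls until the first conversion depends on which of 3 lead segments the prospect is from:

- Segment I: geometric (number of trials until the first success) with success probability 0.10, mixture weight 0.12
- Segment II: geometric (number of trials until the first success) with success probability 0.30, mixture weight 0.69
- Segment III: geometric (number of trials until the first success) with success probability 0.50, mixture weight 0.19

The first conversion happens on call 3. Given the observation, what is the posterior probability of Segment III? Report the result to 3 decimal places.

0.176

The responsibility of component k is π_k f_k(x) divided by Σ_j π_j f_j(x).
Evaluate each component's likelihood at the observed value:
  p_I = 0.10·(1−0.10)^2 = 0.10·0.81 = 0.081
  p_II = 0.30·(1−0.30)^2 = 0.30·0.49 = 0.147
  p_III = 0.50·(1−0.50)^2 = 0.50·0.25 = 0.125
Unnormalised posteriors:
  π_I·p_I = 0.12 × 0.081 = 0.00972
  π_II·p_II = 0.69 × 0.147 = 0.10143
  π_III·p_III = 0.19 × 0.125 = 0.02375
Denominator: 0.00972 + 0.10143 + 0.02375 = 0.1349
P(Segment III | data) ≈ 0.176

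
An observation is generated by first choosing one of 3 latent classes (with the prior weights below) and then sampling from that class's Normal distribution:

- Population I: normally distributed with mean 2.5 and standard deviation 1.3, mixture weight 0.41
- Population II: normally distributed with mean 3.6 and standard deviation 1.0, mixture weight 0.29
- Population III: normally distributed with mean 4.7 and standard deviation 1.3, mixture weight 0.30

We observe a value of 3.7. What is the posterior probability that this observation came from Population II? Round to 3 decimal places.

0.433

By Bayes' theorem, P(k | x) = π_k f_k(x) / Σ_j π_j f_j(x).
Normal densities:
  L_I = (1/(1.3·√(2π)))·exp(−(3.7−2.5)²/(2·1.3²)) = 0.306879·exp(-0.42604) = 0.20042
  L_II = (1/(1.0·√(2π)))·exp(−(3.7−3.6)²/(2·1.0²)) = 0.398942·exp(-0.00500) = 0.396953
  L_III = (1/(1.3·√(2π)))·exp(−(3.7−4.7)²/(2·1.3²)) = 0.306879·exp(-0.29586) = 0.228285
Prior × likelihood for each component:
  π_I·L_I = 0.41 × 0.20042 = 0.0821723
  π_II·L_II = 0.29 × 0.396953 = 0.115116
  π_III·L_III = 0.30 × 0.228285 = 0.0684855
Sum: 0.0821723 + 0.115116 + 0.0684855 = 0.265774
P(Population II | x) ≈ 0.433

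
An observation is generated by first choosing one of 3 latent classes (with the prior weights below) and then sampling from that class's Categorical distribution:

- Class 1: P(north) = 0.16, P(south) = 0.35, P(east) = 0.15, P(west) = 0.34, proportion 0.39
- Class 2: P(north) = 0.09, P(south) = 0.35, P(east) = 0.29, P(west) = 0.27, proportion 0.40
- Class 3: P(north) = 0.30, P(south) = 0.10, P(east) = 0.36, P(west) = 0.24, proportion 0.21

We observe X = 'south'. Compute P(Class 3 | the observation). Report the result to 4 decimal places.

0.0706

Posterior ∝ prior × likelihood, so P(k | x) ∝ π_k f_k(x); normalise over all components.
Categorical probabilities:
  L_1 = P(south | comp) = 0.35
  L_2 = P(south | comp) = 0.35
  L_3 = P(south | comp) = 0.10
Weight by the priors:
  π_1·L_1 = 0.39 × 0.35 = 0.1365
  π_2·L_2 = 0.40 × 0.35 = 0.14
  π_3·L_3 = 0.21 × 0.1 = 0.021
Sum: 0.1365 + 0.14 + 0.021 = 0.2975
So the posterior for Class 3 is 0.021 / 0.2975 ≈ 0.0706.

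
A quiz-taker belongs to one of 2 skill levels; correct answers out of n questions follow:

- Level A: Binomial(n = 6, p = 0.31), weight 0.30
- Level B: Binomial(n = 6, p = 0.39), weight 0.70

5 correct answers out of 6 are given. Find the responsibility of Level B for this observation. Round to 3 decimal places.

The responsibility of component k is π_k f_k(x) divided by Σ_j π_j f_j(x).
Binomial probabilities:
  p_A = 0.0118525
  p_B = 0.0330221
Multiply by the mixture weights:
  π_A·p_A = 0.30 × 0.0118525 = 0.00355574
  π_B·p_B = 0.70 × 0.0330221 = 0.0231154
Denominator: 0.00355574 + 0.0231154 = 0.0266712
P(Level B | the observation) ≈ 0.867

0.867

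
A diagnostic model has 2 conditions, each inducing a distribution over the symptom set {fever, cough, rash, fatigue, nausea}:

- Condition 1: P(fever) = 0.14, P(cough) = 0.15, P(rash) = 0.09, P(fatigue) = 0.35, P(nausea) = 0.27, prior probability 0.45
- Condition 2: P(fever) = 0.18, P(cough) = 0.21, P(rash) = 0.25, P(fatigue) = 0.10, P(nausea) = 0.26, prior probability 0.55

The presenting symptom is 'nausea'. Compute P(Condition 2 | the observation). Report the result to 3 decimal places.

0.541

By Bayes' theorem, P(k | x) = w_k f_k(x) / Σ_j w_j f_j(x).
Categorical probabilities:
  L_1 = 0.27
  L_2 = 0.26
Unnormalised posteriors:
  w_1·L_1 = 0.45 × 0.27 = 0.1215
  w_2·L_2 = 0.55 × 0.26 = 0.143
Sum: 0.1215 + 0.143 = 0.2645
P(Condition 2 | x) = 0.143 / 0.2645 ≈ 0.541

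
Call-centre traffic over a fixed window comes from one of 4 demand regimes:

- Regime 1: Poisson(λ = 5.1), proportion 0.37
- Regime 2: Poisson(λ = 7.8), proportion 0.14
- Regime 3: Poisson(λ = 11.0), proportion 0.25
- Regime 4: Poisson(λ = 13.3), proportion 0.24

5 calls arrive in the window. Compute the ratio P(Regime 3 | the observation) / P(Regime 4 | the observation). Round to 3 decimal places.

4.021

Only the two components matter; the odds are (π_i f_i(x)) / (π_j f_j(x)).
Evaluate each component's likelihood at the observed value:
  p_1 = 0.175294
  p_2 = 0.0985814
  p_3 = 0.0224152
  p_4 = 0.00580711
0.0056038 / 0.00139371 ≈ 4.021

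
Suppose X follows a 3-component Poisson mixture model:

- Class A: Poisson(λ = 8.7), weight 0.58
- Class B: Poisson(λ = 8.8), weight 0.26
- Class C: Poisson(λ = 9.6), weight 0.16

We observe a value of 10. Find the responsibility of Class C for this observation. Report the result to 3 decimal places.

0.171

Posterior ∝ prior × likelihood, so P(k | x) ∝ P(Z=k) f_k(x); normalise over all components.
Evaluate each component's likelihood at the observed value:
  p_A = e^(−8.7)·8.7^10/10! = 0.114043
  p_B = e^(−8.8)·8.8^10/10! = 0.115684
  p_C = e^(−9.6)·9.6^10/10! = 0.124086
Unnormalised posteriors:
  P(Z=A)·p_A = 0.58 × 0.114043 = 0.0661448
  P(Z=B)·p_B = 0.26 × 0.115684 = 0.0300778
  P(Z=C)·p_C = 0.16 × 0.124086 = 0.0198537
Sum: 0.0661448 + 0.0300778 + 0.0198537 = 0.116076
Responsibility of Class C: 0.0198537 / 0.116076 ≈ 0.171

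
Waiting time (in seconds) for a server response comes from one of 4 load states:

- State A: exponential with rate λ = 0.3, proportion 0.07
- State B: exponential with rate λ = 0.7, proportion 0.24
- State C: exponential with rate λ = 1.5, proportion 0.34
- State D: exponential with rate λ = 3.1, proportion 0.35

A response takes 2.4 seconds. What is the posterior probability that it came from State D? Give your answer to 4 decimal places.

0.0114

P(component k | x) = P(Z=k)·f_k(x) / marginal(x), where marginal(x) = Σ_j P(Z=j)·f_j(x).
Component likelihoods at x = 2.4 seconds:
  p_A = 0.3·e^(−0.3·2.4) = 0.3·e^(−0.7200) = 0.146026
  p_B = 0.7·e^(−0.7·2.4) = 0.7·e^(−1.6800) = 0.130462
  p_C = 1.5·e^(−1.5·2.4) = 1.5·e^(−3.6000) = 0.0409856
  p_D = 3.1·e^(−3.1·2.4) = 3.1·e^(−7.4400) = 0.00182058
Unnormalised posteriors:
  P(Z=A)·p_A = 0.07 × 0.146026 = 0.0102218
  P(Z=B)·p_B = 0.24 × 0.130462 = 0.0313108
  P(Z=C)·p_C = 0.34 × 0.0409856 = 0.0139351
  P(Z=D)·p_D = 0.35 × 0.00182058 = 0.000637204
Sum: 0.0102218 + 0.0313108 + 0.0139351 + 0.000637204 = 0.0561049
P(State D | data) ≈ 0.0114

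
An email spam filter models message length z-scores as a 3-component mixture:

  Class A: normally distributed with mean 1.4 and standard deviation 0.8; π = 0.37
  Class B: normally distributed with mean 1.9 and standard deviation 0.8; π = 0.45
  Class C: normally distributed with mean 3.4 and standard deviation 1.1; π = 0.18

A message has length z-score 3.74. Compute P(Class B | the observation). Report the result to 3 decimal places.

0.197

Apply Bayes' rule: the posterior for each component is proportional to its prior times its likelihood at x.
Component likelihoods at x = 3.74:
  L_A = 0.00691815
  L_B = 0.0354088
  L_C = 0.345758
Weight by the priors:
  π_A·L_A = 0.37 × 0.00691815 = 0.00255971
  π_B·L_B = 0.45 × 0.0354088 = 0.015934
  π_C·L_C = 0.18 × 0.345758 = 0.0622364
Sum: 0.00255971 + 0.015934 + 0.0622364 = 0.08073
P(Class B | the observation) ≈ 0.197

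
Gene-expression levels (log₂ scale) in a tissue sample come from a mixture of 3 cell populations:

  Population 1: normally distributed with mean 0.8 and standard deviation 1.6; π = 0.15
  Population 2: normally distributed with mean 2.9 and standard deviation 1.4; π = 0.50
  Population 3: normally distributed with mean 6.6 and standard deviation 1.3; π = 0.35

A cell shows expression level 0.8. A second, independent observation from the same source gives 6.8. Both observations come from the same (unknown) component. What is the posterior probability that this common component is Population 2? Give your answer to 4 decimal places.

0.9653

The responsibility of component k is P(Z=k) f_k(x) divided by Σ_j P(Z=j) f_j(x).
Since both observations come from the same component, the likelihood for component k is f_k(x₁)·f_k(x₂).
  L_1 = [0.249339] × [0.000220372] = 5.49474e-05
  L_2 = [0.0925126] × [0.00588403] = 0.000544347
  L_3 = [1.46076e-05] × [0.303268] = 4.43004e-06
Weight by the priors:
  P(Z=1)·L_1 = 0.15 × 5.49474e-05 = 8.24211e-06
  P(Z=2)·L_2 = 0.50 × 0.000544347 = 0.000272174
  P(Z=3)·L_3 = 0.35 × 4.43004e-06 = 1.55051e-06
Marginal: 8.24211e-06 + 0.000272174 + 1.55051e-06 = 0.000281966
So the posterior for Population 2 is 0.000272174 / 0.000281966 ≈ 0.9653.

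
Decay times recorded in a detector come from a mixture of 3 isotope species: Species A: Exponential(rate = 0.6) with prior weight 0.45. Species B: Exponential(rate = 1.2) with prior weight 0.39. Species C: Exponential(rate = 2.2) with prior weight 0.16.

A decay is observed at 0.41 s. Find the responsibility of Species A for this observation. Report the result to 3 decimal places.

By Bayes' theorem, P(k | x) = P(Z=k) f_k(x) / Σ_j P(Z=j) f_j(x).
Component likelihoods at x = 0.41 s:
  f_A = 0.469153
  f_B = 0.733683
  f_C = 0.892666
Multiply by the mixture weights:
  P(Z=A)·f_A = 0.45 × 0.469153 = 0.211119
  P(Z=B)·f_B = 0.39 × 0.733683 = 0.286136
  P(Z=C)·f_C = 0.16 × 0.892666 = 0.142827
Normaliser: 0.211119 + 0.286136 + 0.142827 = 0.640082
P(Species A | x) = 0.211119 / 0.640082 ≈ 0.330

0.330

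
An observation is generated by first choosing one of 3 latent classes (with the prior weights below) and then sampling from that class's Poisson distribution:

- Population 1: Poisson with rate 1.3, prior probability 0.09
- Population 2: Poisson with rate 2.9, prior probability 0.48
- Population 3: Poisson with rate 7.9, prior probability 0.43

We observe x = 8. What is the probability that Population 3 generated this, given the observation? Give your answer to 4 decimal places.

P(component k | x) = π_k·f_k(x) / marginal(x), where marginal(x) = Σ_j π_j·f_j(x).
Component likelihoods at x = 8:
  f_1 = 5.5137e-05
  f_2 = 0.00682668
  f_3 = 0.139499
Multiply by the mixture weights:
  π_1·f_1 = 0.09 × 5.5137e-05 = 4.96233e-06
  π_2·f_2 = 0.48 × 0.00682668 = 0.00327681
  π_3·f_3 = 0.43 × 0.139499 = 0.0599844
Denominator: 4.96233e-06 + 0.00327681 + 0.0599844 = 0.0632662
So the posterior for Population 3 is 0.0599844 / 0.0632662 ≈ 0.9481.

0.9481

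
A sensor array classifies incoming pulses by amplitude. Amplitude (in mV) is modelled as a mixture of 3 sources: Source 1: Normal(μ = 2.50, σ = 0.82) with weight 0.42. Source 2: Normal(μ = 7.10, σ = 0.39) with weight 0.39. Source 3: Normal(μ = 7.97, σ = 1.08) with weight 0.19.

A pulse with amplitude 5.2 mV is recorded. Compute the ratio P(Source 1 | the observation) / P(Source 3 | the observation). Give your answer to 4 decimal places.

0.3454

Only the two components matter; the odds are (w_i f_i(x)) / (w_j f_j(x)).
Evaluate each component's likelihood at the observed value:
  L_1 = 0.00215198
  L_2 = 7.17776e-06
  L_3 = 0.0137731
Posterior odds = (w_1·L_1) / (w_3·L_3) = (0.42·0.00215198) / (0.19·0.0137731) = 0.000903831 / 0.00261689 ≈ 0.3454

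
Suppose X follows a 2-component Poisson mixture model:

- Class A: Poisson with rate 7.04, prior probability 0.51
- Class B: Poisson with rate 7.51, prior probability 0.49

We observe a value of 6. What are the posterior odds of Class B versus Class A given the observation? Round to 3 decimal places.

Only the two components matter; the odds are (P(Z=i) f_i(x)) / (P(Z=j) f_j(x)).
Evaluate each component's likelihood at the observed value:
  p_A = e^(−7.04)·7.04^6/6! = 0.148139
  p_B = e^(−7.51)·7.51^6/6! = 0.136444
Odds = (0.49/0.51) × (0.136444/0.148139) = 0.960784 × 0.921054 ≈ 0.885

0.885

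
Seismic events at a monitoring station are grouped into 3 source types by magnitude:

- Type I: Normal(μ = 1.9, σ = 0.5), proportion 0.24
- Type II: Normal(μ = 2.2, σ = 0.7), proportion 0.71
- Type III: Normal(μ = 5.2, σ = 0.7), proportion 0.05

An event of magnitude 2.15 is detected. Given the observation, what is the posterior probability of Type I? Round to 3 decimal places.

0.295

Posterior ∝ prior × likelihood, so P(k | x) ∝ w_k f_k(x); normalise over all components.
Component likelihoods at x = 2.15:
  f_I = (1/(0.5·√(2π)))·exp(−(2.15−1.9)²/(2·0.5²)) = 0.797885·exp(-0.12500) = 0.704131
  f_II = (1/(0.7·√(2π)))·exp(−(2.15−2.2)²/(2·0.7²)) = 0.569918·exp(-0.00255) = 0.568466
  f_III = (1/(0.7·√(2π)))·exp(−(2.15−5.2)²/(2·0.7²)) = 0.569918·exp(-9.49235) = 4.29871e-05
Weight by the priors:
  w_I·f_I = 0.24 × 0.704131 = 0.168991
  w_II·f_II = 0.71 × 0.568466 = 0.403611
  w_III·f_III = 0.05 × 4.29871e-05 = 2.14935e-06
Denominator: 0.168991 + 0.403611 + 2.14935e-06 = 0.572604
P(Type I | the observation) ≈ 0.295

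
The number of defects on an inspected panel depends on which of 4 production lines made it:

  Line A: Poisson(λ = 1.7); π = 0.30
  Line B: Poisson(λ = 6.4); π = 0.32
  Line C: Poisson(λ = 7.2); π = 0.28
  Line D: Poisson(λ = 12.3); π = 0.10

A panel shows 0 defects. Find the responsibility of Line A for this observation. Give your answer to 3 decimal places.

Posterior ∝ prior × likelihood, so P(k | x) ∝ π_k f_k(x); normalise over all components.
Poisson probabilities:
  L_A = 0.182684
  L_B = 0.00166156
  L_C = 0.000746586
  L_D = 4.55174e-06
Prior × likelihood for each component:
  π_A·L_A = 0.30 × 0.182684 = 0.0548051
  π_B·L_B = 0.32 × 0.00166156 = 0.000531698
  π_C·L_C = 0.28 × 0.000746586 = 0.000209044
  π_D·L_D = 0.10 × 4.55174e-06 = 4.55174e-07
Denominator: 0.0548051 + 0.000531698 + 0.000209044 + 4.55174e-07 = 0.0555463
Responsibility of Line A: 0.0548051 / 0.0555463 ≈ 0.987

0.987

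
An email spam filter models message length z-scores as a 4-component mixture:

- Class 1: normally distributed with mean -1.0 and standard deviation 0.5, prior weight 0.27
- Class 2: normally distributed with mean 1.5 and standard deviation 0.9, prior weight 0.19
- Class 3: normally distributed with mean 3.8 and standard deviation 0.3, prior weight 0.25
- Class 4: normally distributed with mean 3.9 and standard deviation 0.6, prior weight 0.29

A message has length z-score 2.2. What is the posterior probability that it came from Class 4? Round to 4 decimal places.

Apply Bayes' rule: the posterior for each component is proportional to its prior times its likelihood at x.
Evaluate each component's likelihood at the observed value:
  p_1 = 1.01763e-09
  p_2 = 0.327572
  p_3 = 8.85434e-07
  p_4 = 0.0120102
Weight by the priors:
  π_1·p_1 = 0.27 × 1.01763e-09 = 2.7476e-10
  π_2·p_2 = 0.19 × 0.327572 = 0.0622387
  π_3·p_3 = 0.25 × 8.85434e-07 = 2.21358e-07
  π_4·p_4 = 0.29 × 0.0120102 = 0.00348295
Sum: 2.7476e-10 + 0.0622387 + 2.21358e-07 + 0.00348295 = 0.0657219
So the posterior for Class 4 is 0.00348295 / 0.0657219 ≈ 0.0530.

0.0530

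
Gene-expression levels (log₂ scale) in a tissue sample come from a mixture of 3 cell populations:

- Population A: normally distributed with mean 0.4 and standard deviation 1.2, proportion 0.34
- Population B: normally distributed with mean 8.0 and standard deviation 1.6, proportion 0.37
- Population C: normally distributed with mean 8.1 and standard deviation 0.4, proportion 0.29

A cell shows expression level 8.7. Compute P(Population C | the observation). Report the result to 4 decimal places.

By Bayes' theorem, P(k | x) = w_k f_k(x) / Σ_j w_j f_j(x).
Component likelihoods at x = 8.7:
  L_A = (1/(1.2·√(2π)))·exp(−(8.7−0.4)²/(2·1.2²)) = 0.332452·exp(-23.92014) = 1.35939e-11
  L_B = (1/(1.6·√(2π)))·exp(−(8.7−8.0)²/(2·1.6²)) = 0.249339·exp(-0.09570) = 0.226583
  L_C = (1/(0.4·√(2π)))·exp(−(8.7−8.1)²/(2·0.4²)) = 0.997356·exp(-1.12500) = 0.323794
Multiply by the mixture weights:
  w_A·L_A = 0.34 × 1.35939e-11 = 4.62193e-12
  w_B·L_B = 0.37 × 0.226583 = 0.0838356
  w_C·L_C = 0.29 × 0.323794 = 0.0939003
Evidence: 4.62193e-12 + 0.0838356 + 0.0939003 = 0.177736
So the posterior for Population C is 0.0939003 / 0.177736 ≈ 0.5283.

0.5283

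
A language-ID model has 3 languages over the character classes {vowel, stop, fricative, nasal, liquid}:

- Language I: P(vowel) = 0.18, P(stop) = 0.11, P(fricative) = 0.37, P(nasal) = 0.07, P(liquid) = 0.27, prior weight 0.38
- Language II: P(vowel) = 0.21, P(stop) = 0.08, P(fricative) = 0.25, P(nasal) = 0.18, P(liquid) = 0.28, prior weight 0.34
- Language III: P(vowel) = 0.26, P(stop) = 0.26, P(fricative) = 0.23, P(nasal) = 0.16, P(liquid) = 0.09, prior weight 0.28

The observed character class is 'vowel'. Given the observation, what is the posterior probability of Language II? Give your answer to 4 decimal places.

0.3358

By Bayes' theorem, P(k | x) = w_k f_k(x) / Σ_j w_j f_j(x).
Component likelihoods at x = 'vowel':
  p_I = P(vowel | comp) = 0.18
  p_II = P(vowel | comp) = 0.21
  p_III = P(vowel | comp) = 0.26
Multiply by the mixture weights:
  w_I·p_I = 0.38 × 0.18 = 0.0684
  w_II·p_II = 0.34 × 0.21 = 0.0714
  w_III·p_III = 0.28 × 0.26 = 0.0728
Marginal: 0.0684 + 0.0714 + 0.0728 = 0.2126
P(Language II | x) ≈ 0.3358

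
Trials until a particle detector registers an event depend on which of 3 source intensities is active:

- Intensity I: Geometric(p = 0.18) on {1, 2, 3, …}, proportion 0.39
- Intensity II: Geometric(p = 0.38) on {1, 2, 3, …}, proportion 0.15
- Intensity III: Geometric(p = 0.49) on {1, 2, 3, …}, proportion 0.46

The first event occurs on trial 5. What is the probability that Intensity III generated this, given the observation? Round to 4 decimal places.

The responsibility of component k is π_k f_k(x) divided by Σ_j π_j f_j(x).
Component likelihoods at x = 5:
  f_I = 0.18·(1−0.18)^4 = 0.18·0.452122 = 0.0813819
  f_II = 0.38·(1−0.38)^4 = 0.38·0.147763 = 0.0561501
  f_III = 0.49·(1−0.49)^4 = 0.49·0.067652 = 0.0331495
Multiply by the mixture weights:
  π_I·f_I = 0.39 × 0.0813819 = 0.0317389
  π_II·f_II = 0.15 × 0.0561501 = 0.00842251
  π_III·f_III = 0.46 × 0.0331495 = 0.0152488
Denominator: 0.0317389 + 0.00842251 + 0.0152488 = 0.0554102
So the posterior for Intensity III is 0.0152488 / 0.0554102 ≈ 0.2752.

0.2752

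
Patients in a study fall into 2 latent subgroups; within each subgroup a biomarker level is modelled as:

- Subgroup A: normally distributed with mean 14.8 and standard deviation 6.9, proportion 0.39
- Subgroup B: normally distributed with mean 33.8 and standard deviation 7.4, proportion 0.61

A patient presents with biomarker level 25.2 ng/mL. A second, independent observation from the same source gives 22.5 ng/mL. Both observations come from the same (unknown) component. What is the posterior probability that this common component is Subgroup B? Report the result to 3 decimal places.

Posterior ∝ prior × likelihood, so P(k | x) ∝ π_k f_k(x); normalise over all components.
Since both observations come from the same component, the likelihood for component k is f_k(x₁)·f_k(x₂).
  f_A = [0.0185673] × [0.03102] = 0.000575956
  f_B = [0.0274407] × [0.0168009] = 0.000461027
Multiply by the mixture weights:
  π_A·f_A = 0.39 × 0.000575956 = 0.000224623
  π_B·f_B = 0.61 × 0.000461027 = 0.000281227
Denominator: 0.000224623 + 0.000281227 = 0.00050585
So the posterior for Subgroup B is 0.000281227 / 0.00050585 ≈ 0.556.

0.556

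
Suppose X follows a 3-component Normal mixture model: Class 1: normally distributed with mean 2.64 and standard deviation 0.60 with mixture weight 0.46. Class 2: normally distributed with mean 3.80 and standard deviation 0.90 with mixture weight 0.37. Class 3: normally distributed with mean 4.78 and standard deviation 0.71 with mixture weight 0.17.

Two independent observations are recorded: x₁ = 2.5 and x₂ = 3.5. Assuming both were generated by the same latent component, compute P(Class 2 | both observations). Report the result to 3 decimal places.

0.255

The responsibility of component k is w_k f_k(x) divided by Σ_j w_j f_j(x).
Since both observations come from the same component, the likelihood for component k is f_k(x₁)·f_k(x₂).
  f_1 = [0.647048] × [0.238036] = 0.15402
  f_2 = [0.156173] × [0.419315] = 0.0654858
  f_3 = [0.00323875] × [0.110635] = 0.000358318
Weight by the priors:
  w_1·f_1 = 0.46 × 0.15402 = 0.0708494
  w_2·f_2 = 0.37 × 0.0654858 = 0.0242298
  w_3·f_3 = 0.17 × 0.000358318 = 6.0914e-05
Normaliser: 0.0708494 + 0.0242298 + 6.0914e-05 = 0.0951401
Responsibility of Class 2: 0.0242298 / 0.0951401 ≈ 0.255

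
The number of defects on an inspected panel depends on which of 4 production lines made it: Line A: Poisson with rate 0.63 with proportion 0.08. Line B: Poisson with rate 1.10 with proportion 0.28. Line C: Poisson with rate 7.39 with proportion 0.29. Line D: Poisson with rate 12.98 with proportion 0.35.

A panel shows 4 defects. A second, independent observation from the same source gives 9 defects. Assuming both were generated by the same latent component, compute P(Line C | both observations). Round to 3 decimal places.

0.975

The responsibility of component k is w_k f_k(x) divided by Σ_j w_j f_j(x).
Since both observations come from the same component, the likelihood for component k is f_k(x₁)·f_k(x₂).
  p_A = [e^(−0.63)·0.63^4/4! = 0.00349579] × [2.29454e-08] = 8.02125e-11
  p_B = [e^(−1.10)·1.10^4/4! = 0.0203065] × [2.16295e-06] = 4.39221e-08
  p_C = [e^(−7.39)·7.39^4/4! = 0.0767238] × [0.111841] = 0.00858086
  p_D = [e^(−12.98)·12.98^4/4! = 0.00272738] × [0.066461] = 0.000181264
Unnormalised posteriors:
  w_A·p_A = 0.08 × 8.02125e-11 = 6.417e-12
  w_B·p_B = 0.28 × 4.39221e-08 = 1.22982e-08
  w_C·p_C = 0.29 × 0.00858086 = 0.00248845
  w_D·p_D = 0.35 × 0.000181264 = 6.34425e-05
Sum: 6.417e-12 + 1.22982e-08 + 0.00248845 + 6.34425e-05 = 0.00255191
P(Line C | data) = 0.00248845 / 0.00255191 ≈ 0.975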